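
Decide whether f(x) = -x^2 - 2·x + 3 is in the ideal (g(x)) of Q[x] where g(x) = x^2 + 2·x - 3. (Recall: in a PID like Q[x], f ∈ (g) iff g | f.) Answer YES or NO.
YES

In Q[x] the ideal (g) consists of all multiples of g, so f ∈ (g) iff g | f, i.e. iff the remainder of f on division by g is 0. Divide f by g (g is monic, so eliminate the leading term of the running remainder at each step):
  leading term -x^2: subtract (-1)·g(x) = -x^2 - 2·x + 3, leaving 0
The remainder is 0, so f(x) = g(x) · h(x) with h(x) = -1. Hence g | f, i.e. f ∈ (g).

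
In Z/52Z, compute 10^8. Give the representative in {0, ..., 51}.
48

Use repeated squaring. Binary(8) = 1000. Walk through the bits of the exponent 8 left-to-right: at each bit after the leading one, square the running value, then multiply by 10 if the bit is 1 (always reducing mod 52):
  bit 1 = 1 (leading): start with 10.
  bit 2 = 0: square 10^2 = 100 ≡ 48 (mod 52).
  bit 3 = 0: square 48^2 = 2304 ≡ 16 (mod 52).
  bit 4 = 0: square 16^2 = 256 ≡ 48 (mod 52).
Final value: 10^8 ≡ 48 (mod 52).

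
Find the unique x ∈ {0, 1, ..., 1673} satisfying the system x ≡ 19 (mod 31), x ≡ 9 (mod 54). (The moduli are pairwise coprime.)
x ≡ 1197 (mod 1674); the representative in [0, 1674) is 1197

The moduli 31, 54 are pairwise coprime, so by the CRT there is a unique solution mod 31·54 = 1674.
Solve by successive substitution. Start with x ≡ 19 (mod 31).
  Combine with x ≡ 9 (mod 54): write x = 19 + 31·t and require 19 + 31·t ≡ 9 (mod 54), i.e. 31·t ≡ 9 − 19 ≡ 44 (mod 54). Since 31^(−1) ≡ 7 (mod 54), t ≡ 7·44 ≡ 38 (mod 54). So x ≡ 19 + 31·38 = 1197 (mod 1674).
Unique solution in [0, 1674): x = 1197.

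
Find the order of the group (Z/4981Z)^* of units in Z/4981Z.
|(Z/4981Z)^*| = 4672

(Z/4981Z)^* consists of the classes a with gcd(a, 4981) = 1, so its order is φ(4981). φ is multiplicative, with φ(p^e) = p^e − p^(e−1). Factorise 4981 = 17 · 293. Then
  φ(4981) = (17 − 1) · (293 − 1) = 16 · 292 = 4672.
Thus |(Z/4981Z)^*| = 4672.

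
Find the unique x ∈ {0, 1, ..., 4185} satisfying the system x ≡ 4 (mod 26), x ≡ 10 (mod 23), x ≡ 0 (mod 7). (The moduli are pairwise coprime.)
The moduli 26, 23, 7 are pairwise coprime, so by the CRT there is a unique solution mod 26·23·7 = 4186.
Solve by successive substitution. Start with x ≡ 4 (mod 26).
  Combine with x ≡ 10 (mod 23): write x = 4 + 26·t and require 4 + 26·t ≡ 10 (mod 23), i.e. 26·t ≡ 10 − 4 ≡ 6 (mod 23). Since 26^(−1) ≡ 8 (mod 23) (26 ≡ 3 (mod 23)), t ≡ 8·6 ≡ 2 (mod 23). So x ≡ 4 + 26·2 = 56 (mod 598).
  Combine with x ≡ 0 (mod 7): write x = 56 + 598·t and require 56 + 598·t ≡ 0 (mod 7), i.e. 598·t ≡ 0 − 56 ≡ 0 (mod 7). Since 598^(−1) ≡ 5 (mod 7) (598 ≡ 3 (mod 7)), t ≡ 5·0 ≡ 0 (mod 7). So x ≡ 56 + 598·0 = 56 (mod 4186).
Unique solution in [0, 4186): x = 56.

Final answer: x ≡ 56 (mod 4186); the representative in [0, 4186) is 56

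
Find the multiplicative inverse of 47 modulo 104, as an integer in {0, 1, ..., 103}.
47^(−1) ≡ 31 (mod 104)

Apply the extended Euclidean algorithm to (104, 47), tracking rows (r, s, t) with s·104 + t·47 = r. Each division r_prev = q·r_cur + r_new produces the new row as (previous row) − q·(current row):
  row A: (104, 1, 0)   [1·104 + 0·47 = 104]
  row B: (47, 0, 1)   [0·104 + 1·47 = 47]
  104 = 2·47 + 10   → row C = row A − 2·row B = (10, 1, −2)   [check: 1·104 − 2·47 = 10]
  47 = 4·10 + 7   → row D = row B − 4·row C = (7, −4, 9)   [check: −4·104 + 9·47 = 7]
  10 = 1·7 + 3   → row E = row C − 1·row D = (3, 5, −11)   [check: 5·104 − 11·47 = 3]
  7 = 2·3 + 1   → row F = row D − 2·row E = (1, −14, 31)   [check: −14·104 + 31·47 = 1]
  3 = 3·1 + 0   → remainder 0, stop. gcd = 1 (last nonzero row F).
The gcd is 1, so 47 is invertible mod 104. The last nonzero row gives −14·104 + 31·47 = 1, so t = 31. So 47^(−1) ≡ 31 (mod 104). Verify: 47 · 31 = 1457 ≡ 1 (mod 104). ✓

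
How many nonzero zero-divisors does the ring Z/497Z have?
In Z/497Z each nonzero element is either a unit (gcd with 497 is 1) or a zero-divisor (gcd > 1). The number of units is φ(497): factorise 497 = 7 · 71, so φ(497) = (7 − 1) · (71 − 1) = 6 · 70 = 420. The nonzero elements number 497 − 1 = 496. Hence the nonzero zero-divisors number 496 − 420 = 76.

Final answer: Z/497Z has 76 nonzero zero-divisors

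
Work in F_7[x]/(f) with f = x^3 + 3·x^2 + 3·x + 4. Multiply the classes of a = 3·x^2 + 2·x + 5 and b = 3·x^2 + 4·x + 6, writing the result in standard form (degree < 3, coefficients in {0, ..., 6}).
Multiply as integer polynomials: a · b = 9·x^4 + 18·x^3 + 41·x^2 + 32·x + 30. Reducing coefficients mod 7: a · b ≡ 2·x^4 + 4·x^3 + 6·x^2 + 4·x + 2. Now divide by f(x) = x^3 + 3·x^2 + 3·x + 4 in F_7[x], eliminating the leading term at each step:
  leading term 2·x^4: subtract (2·x)·f(x) = 2·x^4 + 6·x^3 + 6·x^2 + x, leaving 5·x^3 + 3·x + 2 (coefficients mod 7)
  leading term 5·x^3: subtract (5)·f(x) = 5·x^3 + x^2 + x + 6, leaving 6·x^2 + 2·x + 3 (coefficients mod 7)
The degree is now < 3, so this is the remainder. Hence a · b ≡ 6·x^2 + 2·x + 3 in F_7[x]/(f).

Final answer: a · b ≡ 6·x^2 + 2·x + 3 (mod f(x))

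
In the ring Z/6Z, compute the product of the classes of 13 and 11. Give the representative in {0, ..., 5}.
Reduce the factors first: 13 ≡ 1, 11 ≡ 5 (mod 6), so 13 · 11 ≡ 1 · 5 (mod 6). 1 · 5 = 5. Dividing by 6: 5 = 0·6 + 5. So (13 · 11) mod 6 = 5.

Final answer: 5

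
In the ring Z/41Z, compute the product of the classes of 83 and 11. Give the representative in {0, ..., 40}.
11

Reduce the factors first: 83 ≡ 1 (mod 41), so 83 · 11 ≡ 1 · 11 (mod 41). 1 · 11 = 11. Dividing by 41: 11 = 0·41 + 11. So (83 · 11) mod 41 = 11.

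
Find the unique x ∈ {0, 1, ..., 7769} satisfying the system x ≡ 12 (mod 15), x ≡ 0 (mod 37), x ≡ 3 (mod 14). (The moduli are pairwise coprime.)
x ≡ 7437 (mod 7770); the representative in [0, 7770) is 7437

The moduli 15, 37, 14 are pairwise coprime, so by the CRT there is a unique solution mod 15·37·14 = 7770.
Solve by successive substitution. Start with x ≡ 12 (mod 15).
  Combine with x ≡ 0 (mod 37): write x = 12 + 15·t and require 12 + 15·t ≡ 0 (mod 37), i.e. 15·t ≡ 0 − 12 ≡ 25 (mod 37). Since 15^(−1) ≡ 5 (mod 37), t ≡ 5·25 ≡ 14 (mod 37). So x ≡ 12 + 15·14 = 222 (mod 555).
  Combine with x ≡ 3 (mod 14): write x = 222 + 555·t and require 222 + 555·t ≡ 3 (mod 14), i.e. 555·t ≡ 3 − 222 ≡ 5 (mod 14). Since 555^(−1) ≡ 11 (mod 14) (555 ≡ 9 (mod 14)), t ≡ 11·5 ≡ 13 (mod 14). So x ≡ 222 + 555·13 = 7437 (mod 7770).
Unique solution in [0, 7770): x = 7437.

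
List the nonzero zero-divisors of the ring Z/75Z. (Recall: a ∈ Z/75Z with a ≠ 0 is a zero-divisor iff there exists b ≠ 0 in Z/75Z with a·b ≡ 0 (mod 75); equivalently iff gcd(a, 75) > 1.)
An element a ∈ Z/75Z (with a ≠ 0) is a zero-divisor iff gcd(a, 75) > 1 (because a is a unit precisely when gcd(a, n) = 1, and in Z/nZ every nonzero, non-unit element is a zero-divisor). Scan a = 1, ..., 74 and keep those with gcd(a, 75) > 1:
  gcd(3, 75) = 3, gcd(5, 75) = 5, gcd(6, 75) = 3, gcd(9, 75) = 3, gcd(10, 75) = 5, gcd(12, 75) = 3, gcd(15, 75) = 15, gcd(18, 75) = 3, gcd(20, 75) = 5, gcd(21, 75) = 3, gcd(24, 75) = 3, gcd(25, 75) = 25, gcd(27, 75) = 3, gcd(30, 75) = 15, gcd(33, 75) = 3, gcd(35, 75) = 5, gcd(36, 75) = 3, gcd(39, 75) = 3, gcd(40, 75) = 5, gcd(42, 75) = 3, gcd(45, 75) = 15, gcd(48, 75) = 3, gcd(50, 75) = 25, gcd(51, 75) = 3, gcd(54, 75) = 3, gcd(55, 75) = 5, gcd(57, 75) = 3, gcd(60, 75) = 15, gcd(63, 75) = 3, gcd(65, 75) = 5, gcd(66, 75) = 3, gcd(69, 75) = 3, gcd(70, 75) = 5, gcd(72, 75) = 3.
All other a ∈ {1, ..., 74} have gcd(a, 75) = 1 and are units. So the nonzero zero-divisors are exactly the 34 values of a appearing in this scan.

Final answer: nonzero zero-divisors of Z/75Z = {3, 5, 6, 9, 10, 12, 15, 18, 20, 21, 24, 25, 27, 30, 33, 35, 36, 39, 40, 42, 45, 48, 50, 51, 54, 55, 57, 60, 63, 65, 66, 69, 70, 72}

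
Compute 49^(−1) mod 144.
Apply the extended Euclidean algorithm to (144, 49), tracking rows (r, s, t) with s·144 + t·49 = r. Each division r_prev = q·r_cur + r_new produces the new row as (previous row) − q·(current row):
  row A: (144, 1, 0)   [1·144 + 0·49 = 144]
  row B: (49, 0, 1)   [0·144 + 1·49 = 49]
  144 = 2·49 + 46   → row C = row A − 2·row B = (46, 1, −2)   [check: 1·144 − 2·49 = 46]
  49 = 1·46 + 3   → row D = row B − 1·row C = (3, −1, 3)   [check: −1·144 + 3·49 = 3]
  46 = 15·3 + 1   → row E = row C − 15·row D = (1, 16, −47)   [check: 16·144 − 47·49 = 1]
  3 = 3·1 + 0   → remainder 0, stop. gcd = 1 (last nonzero row E).
The gcd is 1, so 49 is invertible mod 144. The last nonzero row gives 16·144 − 47·49 = 1, so t = −47. So 49^(−1) ≡ −47 ≡ 97 (mod 144). Verify: 49 · 97 = 4753 ≡ 1 (mod 144). ✓

Final answer: 49^(−1) ≡ 97 (mod 144)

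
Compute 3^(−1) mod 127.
Apply the extended Euclidean algorithm to (127, 3), tracking rows (r, s, t) with s·127 + t·3 = r. Each division r_prev = q·r_cur + r_new produces the new row as (previous row) − q·(current row):
  row A: (127, 1, 0)   [1·127 + 0·3 = 127]
  row B: (3, 0, 1)   [0·127 + 1·3 = 3]
  127 = 42·3 + 1   → row C = row A − 42·row B = (1, 1, −42)   [check: 1·127 − 42·3 = 1]
  3 = 3·1 + 0   → remainder 0, stop. gcd = 1 (last nonzero row C).
The gcd is 1, so 3 is invertible mod 127. The last nonzero row gives 1·127 − 42·3 = 1, so t = −42. So 3^(−1) ≡ −42 ≡ 85 (mod 127). Verify: 3 · 85 = 255 ≡ 1 (mod 127). ✓

Final answer: 3^(−1) ≡ 85 (mod 127)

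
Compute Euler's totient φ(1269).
φ(1269) = 828

φ is multiplicative, with φ(p^e) = p^e − p^(e−1). Factorise 1269 = 3^3 · 47. Then
  φ(1269) = (3^3 − 3^2) · (47 − 1) = 18 · 46 = 828.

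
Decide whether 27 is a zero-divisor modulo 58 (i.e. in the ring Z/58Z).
gcd(27, 58) = 1, so 27 is a unit in Z/58Z (it has a multiplicative inverse). A unit cannot be a zero-divisor: if 27·b ≡ 0 then multiplying both sides by 27^(−1) gives b ≡ 0. So 27 is not a zero-divisor.

Final answer: NO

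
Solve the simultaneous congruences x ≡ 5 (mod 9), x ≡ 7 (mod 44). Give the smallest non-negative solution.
x ≡ 95 (mod 396); the representative in [0, 396) is 95

The moduli 9, 44 are pairwise coprime, so by the CRT there is a unique solution mod 9·44 = 396.
Solve by successive substitution. Start with x ≡ 5 (mod 9).
  Combine with x ≡ 7 (mod 44): write x = 5 + 9·t and require 5 + 9·t ≡ 7 (mod 44), i.e. 9·t ≡ 7 − 5 ≡ 2 (mod 44). Since 9^(−1) ≡ 5 (mod 44), t ≡ 5·2 ≡ 10 (mod 44). So x ≡ 5 + 9·10 = 95 (mod 396).
Unique solution in [0, 396): x = 95.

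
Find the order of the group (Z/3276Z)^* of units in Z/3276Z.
|(Z/3276Z)^*| = 864

(Z/3276Z)^* consists of the classes a with gcd(a, 3276) = 1, so its order is φ(3276). φ is multiplicative, with φ(p^e) = p^e − p^(e−1). Factorise 3276 = 2^2 · 3^2 · 7 · 13. Then
  φ(3276) = (2^2 − 2^1) · (3^2 − 3^1) · (7 − 1) · (13 − 1) = 2 · 6 · 6 · 12 = 864.
Thus |(Z/3276Z)^*| = 864.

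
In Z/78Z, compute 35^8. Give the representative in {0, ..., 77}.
55

Use repeated squaring. Binary(8) = 1000. Walk through the bits of the exponent 8 left-to-right: at each bit after the leading one, square the running value, then multiply by 35 if the bit is 1 (always reducing mod 78):
  bit 1 = 1 (leading): start with 35.
  bit 2 = 0: square 35^2 = 1225 ≡ 55 (mod 78).
  bit 3 = 0: square 55^2 = 3025 ≡ 61 (mod 78).
  bit 4 = 0: square 61^2 = 3721 ≡ 55 (mod 78).
Final value: 35^8 ≡ 55 (mod 78).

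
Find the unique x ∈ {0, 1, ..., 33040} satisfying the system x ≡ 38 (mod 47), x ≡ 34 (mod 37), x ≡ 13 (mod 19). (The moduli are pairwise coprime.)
The moduli 47, 37, 19 are pairwise coprime, so by the CRT there is a unique solution mod 47·37·19 = 33041.
Solve by successive substitution. Start with x ≡ 38 (mod 47).
  Combine with x ≡ 34 (mod 37): write x = 38 + 47·t and require 38 + 47·t ≡ 34 (mod 37), i.e. 47·t ≡ 34 − 38 ≡ 33 (mod 37). Since 47^(−1) ≡ 26 (mod 37) (47 ≡ 10 (mod 37)), t ≡ 26·33 ≡ 7 (mod 37). So x ≡ 38 + 47·7 = 367 (mod 1739).
  Combine with x ≡ 13 (mod 19): write x = 367 + 1739·t and require 367 + 1739·t ≡ 13 (mod 19), i.e. 1739·t ≡ 13 − 367 ≡ 7 (mod 19). Since 1739^(−1) ≡ 2 (mod 19) (1739 ≡ 10 (mod 19)), t ≡ 2·7 ≡ 14 (mod 19). So x ≡ 367 + 1739·14 = 24713 (mod 33041).
Unique solution in [0, 33041): x = 24713.

Final answer: x ≡ 24713 (mod 33041); the representative in [0, 33041) is 24713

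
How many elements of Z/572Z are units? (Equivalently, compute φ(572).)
An element a ∈ Z/572Z is a unit iff gcd(a, 572) = 1, so the number of units is φ(572). φ is multiplicative, with φ(p^e) = p^e − p^(e−1). Factorise 572 = 2^2 · 11 · 13. Then
  φ(572) = (2^2 − 2^1) · (11 − 1) · (13 − 1) = 2 · 10 · 12 = 240.

Final answer: Z/572Z has φ(572) = 240 units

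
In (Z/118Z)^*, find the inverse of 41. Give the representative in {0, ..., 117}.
41^(−1) ≡ 95 (mod 118)

Apply the extended Euclidean algorithm to (118, 41), tracking rows (r, s, t) with s·118 + t·41 = r. Each division r_prev = q·r_cur + r_new produces the new row as (previous row) − q·(current row):
  row A: (118, 1, 0)   [1·118 + 0·41 = 118]
  row B: (41, 0, 1)   [0·118 + 1·41 = 41]
  118 = 2·41 + 36   → row C = row A − 2·row B = (36, 1, −2)   [check: 1·118 − 2·41 = 36]
  41 = 1·36 + 5   → row D = row B − 1·row C = (5, −1, 3)   [check: −1·118 + 3·41 = 5]
  36 = 7·5 + 1   → row E = row C − 7·row D = (1, 8, −23)   [check: 8·118 − 23·41 = 1]
  5 = 5·1 + 0   → remainder 0, stop. gcd = 1 (last nonzero row E).
The gcd is 1, so 41 is invertible mod 118. The last nonzero row gives 8·118 − 23·41 = 1, so t = −23. So 41^(−1) ≡ −23 ≡ 95 (mod 118). Verify: 41 · 95 = 3895 ≡ 1 (mod 118). ✓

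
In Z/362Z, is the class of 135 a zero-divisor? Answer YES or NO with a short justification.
NO

gcd(135, 362) = 1, so 135 is a unit in Z/362Z (it has a multiplicative inverse). A unit cannot be a zero-divisor: if 135·b ≡ 0 then multiplying both sides by 135^(−1) gives b ≡ 0. So 135 is not a zero-divisor.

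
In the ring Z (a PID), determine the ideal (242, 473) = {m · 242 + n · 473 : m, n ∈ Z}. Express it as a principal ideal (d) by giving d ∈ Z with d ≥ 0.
In the PID Z, (a, b) is generated by gcd(a, b). Compute gcd(473, 242) with the extended Euclidean algorithm, tracking rows (r, s, t) with s·473 + t·242 = r:
  row A: (473, 1, 0)   [1·473 + 0·242 = 473]
  row B: (242, 0, 1)   [0·473 + 1·242 = 242]
  473 = 1·242 + 231   → row C = row A − 1·row B = (231, 1, −1)   [check: 1·473 − 1·242 = 231]
  242 = 1·231 + 11   → row D = row B − 1·row C = (11, −1, 2)   [check: −1·473 + 2·242 = 11]
  231 = 21·11 + 0   → remainder 0, stop. gcd = 11 (last nonzero row D).
So gcd(242, 473) = 11, with Bézout identity −1·473 + 2·242 = 11. Containment (⊇): the Bézout identity exhibits 11 as an element of (242, 473), giving (11) ⊆ (242, 473). Containment (⊆): since 11 | 242 and 11 | 473 (242 = 11·22, 473 = 11·43), every Z-linear combination of 242 and 473 is divisible by 11, so (242, 473) ⊆ (11). Therefore (242, 473) = (11), d = 11.

Final answer: (242, 473) = (11); d = 11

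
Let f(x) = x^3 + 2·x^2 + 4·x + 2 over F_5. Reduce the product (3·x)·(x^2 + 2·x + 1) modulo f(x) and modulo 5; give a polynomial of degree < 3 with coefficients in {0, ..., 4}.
a · b ≡ x + 4 (mod f(x))

Multiply as integer polynomials: a · b = 3·x^3 + 6·x^2 + 3·x. Reducing coefficients mod 5: a · b ≡ 3·x^3 + x^2 + 3·x. Now divide by f(x) = x^3 + 2·x^2 + 4·x + 2 in F_5[x], eliminating the leading term at each step:
  leading term 3·x^3: subtract (3)·f(x) = 3·x^3 + x^2 + 2·x + 1, leaving x + 4 (coefficients mod 5)
The degree is now < 3, so this is the remainder. Hence a · b ≡ x + 4 in F_5[x]/(f).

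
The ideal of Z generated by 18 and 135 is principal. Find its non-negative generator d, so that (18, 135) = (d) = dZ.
In the PID Z, (a, b) is generated by gcd(a, b). Compute gcd(135, 18) with the extended Euclidean algorithm, tracking rows (r, s, t) with s·135 + t·18 = r:
  row A: (135, 1, 0)   [1·135 + 0·18 = 135]
  row B: (18, 0, 1)   [0·135 + 1·18 = 18]
  135 = 7·18 + 9   → row C = row A − 7·row B = (9, 1, −7)   [check: 1·135 − 7·18 = 9]
  18 = 2·9 + 0   → remainder 0, stop. gcd = 9 (last nonzero row C).
So gcd(18, 135) = 9, with Bézout identity 1·135 − 7·18 = 9. Containment (⊇): the Bézout identity exhibits 9 as an element of (18, 135), giving (9) ⊆ (18, 135). Containment (⊆): since 9 | 18 and 9 | 135 (18 = 9·2, 135 = 9·15), every Z-linear combination of 18 and 135 is divisible by 9, so (18, 135) ⊆ (9). Therefore (18, 135) = (9), d = 9.

Final answer: (18, 135) = (9); d = 9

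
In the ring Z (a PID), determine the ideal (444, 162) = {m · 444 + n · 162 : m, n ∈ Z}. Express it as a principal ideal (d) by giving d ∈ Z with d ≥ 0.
In the PID Z, (a, b) is generated by gcd(a, b). Compute gcd(444, 162) with the extended Euclidean algorithm, tracking rows (r, s, t) with s·444 + t·162 = r:
  row A: (444, 1, 0)   [1·444 + 0·162 = 444]
  row B: (162, 0, 1)   [0·444 + 1·162 = 162]
  444 = 2·162 + 120   → row C = row A − 2·row B = (120, 1, −2)   [check: 1·444 − 2·162 = 120]
  162 = 1·120 + 42   → row D = row B − 1·row C = (42, −1, 3)   [check: −1·444 + 3·162 = 42]
  120 = 2·42 + 36   → row E = row C − 2·row D = (36, 3, −8)   [check: 3·444 − 8·162 = 36]
  42 = 1·36 + 6   → row F = row D − 1·row E = (6, −4, 11)   [check: −4·444 + 11·162 = 6]
  36 = 6·6 + 0   → remainder 0, stop. gcd = 6 (last nonzero row F).
So gcd(444, 162) = 6, with Bézout identity −4·444 + 11·162 = 6. Containment (⊇): the Bézout identity exhibits 6 as an element of (444, 162), giving (6) ⊆ (444, 162). Containment (⊆): since 6 | 444 and 6 | 162 (444 = 6·74, 162 = 6·27), every Z-linear combination of 444 and 162 is divisible by 6, so (444, 162) ⊆ (6). Therefore (444, 162) = (6), d = 6.

Final answer: (444, 162) = (6); d = 6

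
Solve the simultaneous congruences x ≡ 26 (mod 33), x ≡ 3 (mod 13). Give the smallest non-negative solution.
The moduli 33, 13 are pairwise coprime, so by the CRT there is a unique solution mod 33·13 = 429.
Solve by successive substitution. Start with x ≡ 26 (mod 33).
  Combine with x ≡ 3 (mod 13): write x = 26 + 33·t and require 26 + 33·t ≡ 3 (mod 13), i.e. 33·t ≡ 3 − 26 ≡ 3 (mod 13). Since 33^(−1) ≡ 2 (mod 13) (33 ≡ 7 (mod 13)), t ≡ 2·3 ≡ 6 (mod 13). So x ≡ 26 + 33·6 = 224 (mod 429).
Unique solution in [0, 429): x = 224.

Final answer: x ≡ 224 (mod 429); the representative in [0, 429) is 224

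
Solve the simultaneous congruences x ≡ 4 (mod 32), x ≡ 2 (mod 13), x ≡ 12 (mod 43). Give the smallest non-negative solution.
The moduli 32, 13, 43 are pairwise coprime, so by the CRT there is a unique solution mod 32·13·43 = 17888.
Solve by successive substitution. Start with x ≡ 4 (mod 32).
  Combine with x ≡ 2 (mod 13): write x = 4 + 32·t and require 4 + 32·t ≡ 2 (mod 13), i.e. 32·t ≡ 2 − 4 ≡ 11 (mod 13). Since 32^(−1) ≡ 11 (mod 13) (32 ≡ 6 (mod 13)), t ≡ 11·11 ≡ 4 (mod 13). So x ≡ 4 + 32·4 = 132 (mod 416).
  Combine with x ≡ 12 (mod 43): write x = 132 + 416·t and require 132 + 416·t ≡ 12 (mod 43), i.e. 416·t ≡ 12 − 132 ≡ 9 (mod 43). Since 416^(−1) ≡ 3 (mod 43) (416 ≡ 29 (mod 43)), t ≡ 3·9 ≡ 27 (mod 43). So x ≡ 132 + 416·27 = 11364 (mod 17888).
Unique solution in [0, 17888): x = 11364.

Final answer: x ≡ 11364 (mod 17888); the representative in [0, 17888) is 11364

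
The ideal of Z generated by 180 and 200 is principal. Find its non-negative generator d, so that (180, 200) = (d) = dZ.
(180, 200) = (20); d = 20

In the PID Z, (a, b) is generated by gcd(a, b). Compute gcd(200, 180) with the extended Euclidean algorithm, tracking rows (r, s, t) with s·200 + t·180 = r:
  row A: (200, 1, 0)   [1·200 + 0·180 = 200]
  row B: (180, 0, 1)   [0·200 + 1·180 = 180]
  200 = 1·180 + 20   → row C = row A − 1·row B = (20, 1, −1)   [check: 1·200 − 1·180 = 20]
  180 = 9·20 + 0   → remainder 0, stop. gcd = 20 (last nonzero row C).
So gcd(180, 200) = 20, with Bézout identity 1·200 − 1·180 = 20. Containment (⊇): the Bézout identity exhibits 20 as an element of (180, 200), giving (20) ⊆ (180, 200). Containment (⊆): since 20 | 180 and 20 | 200 (180 = 20·9, 200 = 20·10), every Z-linear combination of 180 and 200 is divisible by 20, so (180, 200) ⊆ (20). Therefore (180, 200) = (20), d = 20.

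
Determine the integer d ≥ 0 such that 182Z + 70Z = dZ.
(182, 70) = (14); d = 14

In the PID Z, (a, b) is generated by gcd(a, b). Compute gcd(182, 70) with the extended Euclidean algorithm, tracking rows (r, s, t) with s·182 + t·70 = r:
  row A: (182, 1, 0)   [1·182 + 0·70 = 182]
  row B: (70, 0, 1)   [0·182 + 1·70 = 70]
  182 = 2·70 + 42   → row C = row A − 2·row B = (42, 1, −2)   [check: 1·182 − 2·70 = 42]
  70 = 1·42 + 28   → row D = row B − 1·row C = (28, −1, 3)   [check: −1·182 + 3·70 = 28]
  42 = 1·28 + 14   → row E = row C − 1·row D = (14, 2, −5)   [check: 2·182 − 5·70 = 14]
  28 = 2·14 + 0   → remainder 0, stop. gcd = 14 (last nonzero row E).
So gcd(182, 70) = 14, with Bézout identity 2·182 − 5·70 = 14. Containment (⊇): the Bézout identity exhibits 14 as an element of (182, 70), giving (14) ⊆ (182, 70). Containment (⊆): since 14 | 182 and 14 | 70 (182 = 14·13, 70 = 14·5), every Z-linear combination of 182 and 70 is divisible by 14, so (182, 70) ⊆ (14). Therefore (182, 70) = (14), d = 14.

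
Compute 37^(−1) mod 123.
37^(−1) ≡ 10 (mod 123)

Apply the extended Euclidean algorithm to (123, 37), tracking rows (r, s, t) with s·123 + t·37 = r. Each division r_prev = q·r_cur + r_new produces the new row as (previous row) − q·(current row):
  row A: (123, 1, 0)   [1·123 + 0·37 = 123]
  row B: (37, 0, 1)   [0·123 + 1·37 = 37]
  123 = 3·37 + 12   → row C = row A − 3·row B = (12, 1, −3)   [check: 1·123 − 3·37 = 12]
  37 = 3·12 + 1   → row D = row B − 3·row C = (1, −3, 10)   [check: −3·123 + 10·37 = 1]
  12 = 12·1 + 0   → remainder 0, stop. gcd = 1 (last nonzero row D).
The gcd is 1, so 37 is invertible mod 123. The last nonzero row gives −3·123 + 10·37 = 1, so t = 10. So 37^(−1) ≡ 10 (mod 123). Verify: 37 · 10 = 370 ≡ 1 (mod 123). ✓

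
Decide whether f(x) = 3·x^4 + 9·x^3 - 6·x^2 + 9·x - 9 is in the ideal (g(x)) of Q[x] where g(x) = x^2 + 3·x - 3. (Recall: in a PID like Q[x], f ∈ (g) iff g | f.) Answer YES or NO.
In Q[x] the ideal (g) consists of all multiples of g, so f ∈ (g) iff g | f, i.e. iff the remainder of f on division by g is 0. Divide f by g (g is monic, so eliminate the leading term of the running remainder at each step):
  leading term 3·x^4: subtract (3·x^2)·g(x) = 3·x^4 + 9·x^3 - 9·x^2, leaving 3·x^2 + 9·x - 9
  leading term 3·x^2: subtract (3)·g(x) = 3·x^2 + 9·x - 9, leaving 0
The remainder is 0, so f(x) = g(x) · h(x) with h(x) = 3·x^2 + 3. Hence g | f, i.e. f ∈ (g).

Final answer: YES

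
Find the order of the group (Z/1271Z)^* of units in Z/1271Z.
|(Z/1271Z)^*| = 1200

(Z/1271Z)^* consists of the classes a with gcd(a, 1271) = 1, so its order is φ(1271). φ is multiplicative, with φ(p^e) = p^e − p^(e−1). Factorise 1271 = 31 · 41. Then
  φ(1271) = (31 − 1) · (41 − 1) = 30 · 40 = 1200.
Thus |(Z/1271Z)^*| = 1200.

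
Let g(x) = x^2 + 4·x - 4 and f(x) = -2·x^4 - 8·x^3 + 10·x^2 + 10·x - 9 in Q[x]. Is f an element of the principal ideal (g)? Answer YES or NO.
In Q[x] the ideal (g) consists of all multiples of g, so f ∈ (g) iff g | f, i.e. iff the remainder of f on division by g is 0. Divide f by g (g is monic, so eliminate the leading term of the running remainder at each step):
  leading term -2·x^4: subtract (-2·x^2)·g(x) = -2·x^4 - 8·x^3 + 8·x^2, leaving 2·x^2 + 10·x - 9
  leading term 2·x^2: subtract (2)·g(x) = 2·x^2 + 8·x - 8, leaving 2·x - 1
The remainder r(x) = 2·x - 1 ≠ 0 (and deg r < deg g), so g ∤ f, i.e. f ∉ (g).

Final answer: NO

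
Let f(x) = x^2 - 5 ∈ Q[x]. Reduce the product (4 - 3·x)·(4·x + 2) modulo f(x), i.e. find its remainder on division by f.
a · b ≡ 10·x - 52 (mod f(x))

First multiply in Q[x] without reducing: a · b = -12·x^2 + 10·x + 8. Now divide by f(x) = x^2 - 5, eliminating the leading term at each step:
  leading term -12·x^2: subtract (-12)·f(x) = 60 - 12·x^2, leaving 10·x - 52
The degree is now < 2, so this is the remainder. Hence a · b ≡ 10·x - 52 in Q[x]/(f).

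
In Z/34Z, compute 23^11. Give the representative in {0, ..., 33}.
5

Use repeated squaring. Binary(11) = 1011. Walk through the bits of the exponent 11 left-to-right: at each bit after the leading one, square the running value, then multiply by 23 if the bit is 1 (always reducing mod 34):
  bit 1 = 1 (leading): start with 23.
  bit 2 = 0: square 23^2 = 529 ≡ 19 (mod 34).
  bit 3 = 1: square 19^2 = 361 ≡ 21; bit is 1, so multiply 21·23 = 483 ≡ 7 (mod 34).
  bit 4 = 1: square 7^2 = 49 ≡ 15; bit is 1, so multiply 15·23 = 345 ≡ 5 (mod 34).
Final value: 23^11 ≡ 5 (mod 34).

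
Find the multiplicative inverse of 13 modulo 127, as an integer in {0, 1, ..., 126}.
Apply the extended Euclidean algorithm to (127, 13), tracking rows (r, s, t) with s·127 + t·13 = r. Each division r_prev = q·r_cur + r_new produces the new row as (previous row) − q·(current row):
  row A: (127, 1, 0)   [1·127 + 0·13 = 127]
  row B: (13, 0, 1)   [0·127 + 1·13 = 13]
  127 = 9·13 + 10   → row C = row A − 9·row B = (10, 1, −9)   [check: 1·127 − 9·13 = 10]
  13 = 1·10 + 3   → row D = row B − 1·row C = (3, −1, 10)   [check: −1·127 + 10·13 = 3]
  10 = 3·3 + 1   → row E = row C − 3·row D = (1, 4, −39)   [check: 4·127 − 39·13 = 1]
  3 = 3·1 + 0   → remainder 0, stop. gcd = 1 (last nonzero row E).
The gcd is 1, so 13 is invertible mod 127. The last nonzero row gives 4·127 − 39·13 = 1, so t = −39. So 13^(−1) ≡ −39 ≡ 88 (mod 127). Verify: 13 · 88 = 1144 ≡ 1 (mod 127). ✓

Final answer: 13^(−1) ≡ 88 (mod 127)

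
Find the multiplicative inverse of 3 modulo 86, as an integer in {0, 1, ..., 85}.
3^(−1) ≡ 29 (mod 86)

Apply the extended Euclidean algorithm to (86, 3), tracking rows (r, s, t) with s·86 + t·3 = r. Each division r_prev = q·r_cur + r_new produces the new row as (previous row) − q·(current row):
  row A: (86, 1, 0)   [1·86 + 0·3 = 86]
  row B: (3, 0, 1)   [0·86 + 1·3 = 3]
  86 = 28·3 + 2   → row C = row A − 28·row B = (2, 1, −28)   [check: 1·86 − 28·3 = 2]
  3 = 1·2 + 1   → row D = row B − 1·row C = (1, −1, 29)   [check: −1·86 + 29·3 = 1]
  2 = 2·1 + 0   → remainder 0, stop. gcd = 1 (last nonzero row D).
The gcd is 1, so 3 is invertible mod 86. The last nonzero row gives −1·86 + 29·3 = 1, so t = 29. So 3^(−1) ≡ 29 (mod 86). Verify: 3 · 29 = 87 ≡ 1 (mod 86). ✓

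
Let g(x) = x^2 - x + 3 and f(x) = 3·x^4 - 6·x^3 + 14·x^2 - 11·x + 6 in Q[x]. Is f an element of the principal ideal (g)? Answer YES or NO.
In Q[x] the ideal (g) consists of all multiples of g, so f ∈ (g) iff g | f, i.e. iff the remainder of f on division by g is 0. Divide f by g (g is monic, so eliminate the leading term of the running remainder at each step):
  leading term 3·x^4: subtract (3·x^2)·g(x) = 3·x^4 - 3·x^3 + 9·x^2, leaving -3·x^3 + 5·x^2 - 11·x + 6
  leading term -3·x^3: subtract (-3·x)·g(x) = -3·x^3 + 3·x^2 - 9·x, leaving 2·x^2 - 2·x + 6
  leading term 2·x^2: subtract (2)·g(x) = 2·x^2 - 2·x + 6, leaving 0
The remainder is 0, so f(x) = g(x) · h(x) with h(x) = 3·x^2 - 3·x + 2. Hence g | f, i.e. f ∈ (g).

Final answer: YES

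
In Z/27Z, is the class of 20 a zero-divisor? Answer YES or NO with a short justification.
gcd(20, 27) = 1, so 20 is a unit in Z/27Z (it has a multiplicative inverse). A unit cannot be a zero-divisor: if 20·b ≡ 0 then multiplying both sides by 20^(−1) gives b ≡ 0. So 20 is not a zero-divisor.

Final answer: NO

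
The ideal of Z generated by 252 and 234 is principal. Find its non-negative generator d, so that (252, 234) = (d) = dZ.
In the PID Z, (a, b) is generated by gcd(a, b). Compute gcd(252, 234) with the extended Euclidean algorithm, tracking rows (r, s, t) with s·252 + t·234 = r:
  row A: (252, 1, 0)   [1·252 + 0·234 = 252]
  row B: (234, 0, 1)   [0·252 + 1·234 = 234]
  252 = 1·234 + 18   → row C = row A − 1·row B = (18, 1, −1)   [check: 1·252 − 1·234 = 18]
  234 = 13·18 + 0   → remainder 0, stop. gcd = 18 (last nonzero row C).
So gcd(252, 234) = 18, with Bézout identity 1·252 − 1·234 = 18. Containment (⊇): the Bézout identity exhibits 18 as an element of (252, 234), giving (18) ⊆ (252, 234). Containment (⊆): since 18 | 252 and 18 | 234 (252 = 18·14, 234 = 18·13), every Z-linear combination of 252 and 234 is divisible by 18, so (252, 234) ⊆ (18). Therefore (252, 234) = (18), d = 18.

Final answer: (252, 234) = (18); d = 18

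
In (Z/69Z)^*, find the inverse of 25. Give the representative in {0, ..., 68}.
Apply the extended Euclidean algorithm to (69, 25), tracking rows (r, s, t) with s·69 + t·25 = r. Each division r_prev = q·r_cur + r_new produces the new row as (previous row) − q·(current row):
  row A: (69, 1, 0)   [1·69 + 0·25 = 69]
  row B: (25, 0, 1)   [0·69 + 1·25 = 25]
  69 = 2·25 + 19   → row C = row A − 2·row B = (19, 1, −2)   [check: 1·69 − 2·25 = 19]
  25 = 1·19 + 6   → row D = row B − 1·row C = (6, −1, 3)   [check: −1·69 + 3·25 = 6]
  19 = 3·6 + 1   → row E = row C − 3·row D = (1, 4, −11)   [check: 4·69 − 11·25 = 1]
  6 = 6·1 + 0   → remainder 0, stop. gcd = 1 (last nonzero row E).
The gcd is 1, so 25 is invertible mod 69. The last nonzero row gives 4·69 − 11·25 = 1, so t = −11. So 25^(−1) ≡ −11 ≡ 58 (mod 69). Verify: 25 · 58 = 1450 ≡ 1 (mod 69). ✓

Final answer: 25^(−1) ≡ 58 (mod 69)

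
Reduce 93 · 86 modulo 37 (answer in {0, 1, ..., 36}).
Reduce the factors first: 93 ≡ 19, 86 ≡ 12 (mod 37), so 93 · 86 ≡ 19 · 12 (mod 37). 19 · 12 = 228. Dividing by 37: 228 = 6·37 + 6. So (93 · 86) mod 37 = 6.

Final answer: 6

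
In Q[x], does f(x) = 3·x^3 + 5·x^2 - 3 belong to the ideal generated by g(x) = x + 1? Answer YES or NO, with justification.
In Q[x] the ideal (g) consists of all multiples of g, so f ∈ (g) iff g | f, i.e. iff the remainder of f on division by g is 0. Divide f by g (g is monic, so eliminate the leading term of the running remainder at each step):
  leading term 3·x^3: subtract (3·x^2)·g(x) = 3·x^3 + 3·x^2, leaving 2·x^2 - 3
  leading term 2·x^2: subtract (2·x)·g(x) = 2·x^2 + 2·x, leaving -2·x - 3
  leading term -2·x: subtract (-2)·g(x) = -2·x - 2, leaving -1
The remainder r(x) = -1 ≠ 0 (and deg r < deg g), so g ∤ f, i.e. f ∉ (g).

Final answer: NO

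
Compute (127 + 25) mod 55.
42

Reduce the summands first: 127 ≡ 17 (mod 55), so 127 + 25 ≡ 17 + 25 (mod 55). 17 + 25 = 42; 42 = 0·55 + 42, so (127 + 25) mod 55 = 42.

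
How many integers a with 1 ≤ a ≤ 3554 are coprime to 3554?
1776

The number of a ∈ {1, ..., 3554} with gcd(a, 3554) = 1 is by definition Euler's totient φ(3554). φ is multiplicative, with φ(p^e) = p^e − p^(e−1). Factorise 3554 = 2 · 1777. Then
  φ(3554) = (2 − 1) · (1777 − 1) = 1 · 1776 = 1776.
So there are 1776 such integers.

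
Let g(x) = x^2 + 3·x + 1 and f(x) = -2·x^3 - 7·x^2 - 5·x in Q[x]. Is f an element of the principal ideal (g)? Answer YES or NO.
NO

In Q[x] the ideal (g) consists of all multiples of g, so f ∈ (g) iff g | f, i.e. iff the remainder of f on division by g is 0. Divide f by g (g is monic, so eliminate the leading term of the running remainder at each step):
  leading term -2·x^3: subtract (-2·x)·g(x) = -2·x^3 - 6·x^2 - 2·x, leaving -x^2 - 3·x
  leading term -x^2: subtract (-1)·g(x) = -x^2 - 3·x - 1, leaving 1
The remainder r(x) = 1 ≠ 0 (and deg r < deg g), so g ∤ f, i.e. f ∉ (g).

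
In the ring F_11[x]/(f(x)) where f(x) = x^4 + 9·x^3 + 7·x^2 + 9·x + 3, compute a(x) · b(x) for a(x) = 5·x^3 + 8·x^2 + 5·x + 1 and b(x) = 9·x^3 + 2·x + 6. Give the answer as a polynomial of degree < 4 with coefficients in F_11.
a · b ≡ 8·x^3 + 8·x^2 + 4·x + 1 (mod f(x))

Multiply as integer polynomials: a · b = 45·x^6 + 72·x^5 + 55·x^4 + 55·x^3 + 58·x^2 + 32·x + 6. Reducing coefficients mod 11: a · b ≡ x^6 + 6·x^5 + 3·x^2 + 10·x + 6. Now divide by f(x) = x^4 + 9·x^3 + 7·x^2 + 9·x + 3 in F_11[x], eliminating the leading term at each step:
  leading term x^6: subtract (x^2)·f(x) = x^6 + 9·x^5 + 7·x^4 + 9·x^3 + 3·x^2, leaving 8·x^5 + 4·x^4 + 2·x^3 + 10·x + 6 (coefficients mod 11)
  leading term 8·x^5: subtract (8·x)·f(x) = 8·x^5 + 6·x^4 + x^3 + 6·x^2 + 2·x, leaving 9·x^4 + x^3 + 5·x^2 + 8·x + 6 (coefficients mod 11)
  leading term 9·x^4: subtract (9)·f(x) = 9·x^4 + 4·x^3 + 8·x^2 + 4·x + 5, leaving 8·x^3 + 8·x^2 + 4·x + 1 (coefficients mod 11)
The degree is now < 4, so this is the remainder. Hence a · b ≡ 8·x^3 + 8·x^2 + 4·x + 1 in F_11[x]/(f).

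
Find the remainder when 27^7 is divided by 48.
Use repeated squaring. Binary(7) = 111. Walk through the bits of the exponent 7 left-to-right: at each bit after the leading one, square the running value, then multiply by 27 if the bit is 1 (always reducing mod 48):
  bit 1 = 1 (leading): start with 27.
  bit 2 = 1: square 27^2 = 729 ≡ 9; bit is 1, so multiply 9·27 = 243 ≡ 3 (mod 48).
  bit 3 = 1: square 3^2 = 9; bit is 1, so multiply 9·27 = 243 ≡ 3 (mod 48).
Final value: 27^7 ≡ 3 (mod 48).

Final answer: 3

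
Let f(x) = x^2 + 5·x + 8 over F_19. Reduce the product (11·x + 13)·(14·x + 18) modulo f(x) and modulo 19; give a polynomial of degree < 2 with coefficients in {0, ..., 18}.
Multiply as integer polynomials: a · b = 154·x^2 + 380·x + 234. Reducing coefficients mod 19: a · b ≡ 2·x^2 + 6. Now divide by f(x) = x^2 + 5·x + 8 in F_19[x], eliminating the leading term at each step:
  leading term 2·x^2: subtract (2)·f(x) = 2·x^2 + 10·x + 16, leaving 9·x + 9 (coefficients mod 19)
The degree is now < 2, so this is the remainder. Hence a · b ≡ 9·x + 9 in F_19[x]/(f).

Final answer: a · b ≡ 9·x + 9 (mod f(x))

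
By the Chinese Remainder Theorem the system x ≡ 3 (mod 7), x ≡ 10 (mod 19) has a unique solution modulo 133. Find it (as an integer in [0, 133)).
The moduli 7, 19 are pairwise coprime, so by the CRT there is a unique solution mod 7·19 = 133.
Solve by successive substitution. Start with x ≡ 3 (mod 7).
  Combine with x ≡ 10 (mod 19): write x = 3 + 7·t and require 3 + 7·t ≡ 10 (mod 19), i.e. 7·t ≡ 10 − 3 ≡ 7 (mod 19). Since 7^(−1) ≡ 11 (mod 19), t ≡ 11·7 ≡ 1 (mod 19). So x ≡ 3 + 7·1 = 10 (mod 133).
Unique solution in [0, 133): x = 10.

Final answer: x ≡ 10 (mod 133); the representative in [0, 133) is 10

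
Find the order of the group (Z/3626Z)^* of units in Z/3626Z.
|(Z/3626Z)^*| = 1512

(Z/3626Z)^* consists of the classes a with gcd(a, 3626) = 1, so its order is φ(3626). φ is multiplicative, with φ(p^e) = p^e − p^(e−1). Factorise 3626 = 2 · 7^2 · 37. Then
  φ(3626) = (2 − 1) · (7^2 − 7^1) · (37 − 1) = 1 · 42 · 36 = 1512.
Thus |(Z/3626Z)^*| = 1512.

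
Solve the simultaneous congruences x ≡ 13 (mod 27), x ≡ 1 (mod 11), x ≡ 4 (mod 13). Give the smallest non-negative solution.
The moduli 27, 11, 13 are pairwise coprime, so by the CRT there is a unique solution mod 27·11·13 = 3861.
Solve by successive substitution. Start with x ≡ 13 (mod 27).
  Combine with x ≡ 1 (mod 11): write x = 13 + 27·t and require 13 + 27·t ≡ 1 (mod 11), i.e. 27·t ≡ 1 − 13 ≡ 10 (mod 11). Since 27^(−1) ≡ 9 (mod 11) (27 ≡ 5 (mod 11)), t ≡ 9·10 ≡ 2 (mod 11). So x ≡ 13 + 27·2 = 67 (mod 297).
  Combine with x ≡ 4 (mod 13): write x = 67 + 297·t and require 67 + 297·t ≡ 4 (mod 13), i.e. 297·t ≡ 4 − 67 ≡ 2 (mod 13). Since 297^(−1) ≡ 6 (mod 13) (297 ≡ 11 (mod 13)), t ≡ 6·2 ≡ 12 (mod 13). So x ≡ 67 + 297·12 = 3631 (mod 3861).
Unique solution in [0, 3861): x = 3631.

Final answer: x ≡ 3631 (mod 3861); the representative in [0, 3861) is 3631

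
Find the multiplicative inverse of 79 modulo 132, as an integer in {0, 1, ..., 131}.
79^(−1) ≡ 127 (mod 132)

Apply the extended Euclidean algorithm to (132, 79), tracking rows (r, s, t) with s·132 + t·79 = r. Each division r_prev = q·r_cur + r_new produces the new row as (previous row) − q·(current row):
  row A: (132, 1, 0)   [1·132 + 0·79 = 132]
  row B: (79, 0, 1)   [0·132 + 1·79 = 79]
  132 = 1·79 + 53   → row C = row A − 1·row B = (53, 1, −1)   [check: 1·132 − 1·79 = 53]
  79 = 1·53 + 26   → row D = row B − 1·row C = (26, −1, 2)   [check: −1·132 + 2·79 = 26]
  53 = 2·26 + 1   → row E = row C − 2·row D = (1, 3, −5)   [check: 3·132 − 5·79 = 1]
  26 = 26·1 + 0   → remainder 0, stop. gcd = 1 (last nonzero row E).
The gcd is 1, so 79 is invertible mod 132. The last nonzero row gives 3·132 − 5·79 = 1, so t = −5. So 79^(−1) ≡ −5 ≡ 127 (mod 132). Verify: 79 · 127 = 10033 ≡ 1 (mod 132). ✓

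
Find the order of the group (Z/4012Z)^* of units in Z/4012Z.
|(Z/4012Z)^*| = 1856

(Z/4012Z)^* consists of the classes a with gcd(a, 4012) = 1, so its order is φ(4012). φ is multiplicative, with φ(p^e) = p^e − p^(e−1). Factorise 4012 = 2^2 · 17 · 59. Then
  φ(4012) = (2^2 − 2^1) · (17 − 1) · (59 − 1) = 2 · 16 · 58 = 1856.
Thus |(Z/4012Z)^*| = 1856.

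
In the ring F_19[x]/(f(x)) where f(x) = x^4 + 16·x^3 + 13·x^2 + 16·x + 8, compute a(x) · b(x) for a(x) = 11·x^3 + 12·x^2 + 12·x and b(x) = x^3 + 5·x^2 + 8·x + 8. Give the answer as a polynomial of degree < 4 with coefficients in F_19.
a · b ≡ 4·x^3 + 7·x^2 + 10 (mod f(x))

Multiply as integer polynomials: a · b = 11·x^6 + 67·x^5 + 160·x^4 + 244·x^3 + 192·x^2 + 96·x. Reducing coefficients mod 19: a · b ≡ 11·x^6 + 10·x^5 + 8·x^4 + 16·x^3 + 2·x^2 + x. Now divide by f(x) = x^4 + 16·x^3 + 13·x^2 + 16·x + 8 in F_19[x], eliminating the leading term at each step:
  leading term 11·x^6: subtract (11·x^2)·f(x) = 11·x^6 + 5·x^5 + 10·x^4 + 5·x^3 + 12·x^2, leaving 5·x^5 + 17·x^4 + 11·x^3 + 9·x^2 + x (coefficients mod 19)
  leading term 5·x^5: subtract (5·x)·f(x) = 5·x^5 + 4·x^4 + 8·x^3 + 4·x^2 + 2·x, leaving 13·x^4 + 3·x^3 + 5·x^2 + 18·x (coefficients mod 19)
  leading term 13·x^4: subtract (13)·f(x) = 13·x^4 + 18·x^3 + 17·x^2 + 18·x + 9, leaving 4·x^3 + 7·x^2 + 10 (coefficients mod 19)
The degree is now < 4, so this is the remainder. Hence a · b ≡ 4·x^3 + 7·x^2 + 10 in F_19[x]/(f).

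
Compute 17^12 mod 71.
5

Use repeated squaring. Binary(12) = 1100. Walk through the bits of the exponent 12 left-to-right: at each bit after the leading one, square the running value, then multiply by 17 if the bit is 1 (always reducing mod 71):
  bit 1 = 1 (leading): start with 17.
  bit 2 = 1: square 17^2 = 289 ≡ 5; bit is 1, so multiply 5·17 = 85 ≡ 14 (mod 71).
  bit 3 = 0: square 14^2 = 196 ≡ 54 (mod 71).
  bit 4 = 0: square 54^2 = 2916 ≡ 5 (mod 71).
Final value: 17^12 ≡ 5 (mod 71).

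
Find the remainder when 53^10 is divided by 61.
Use repeated squaring. Binary(10) = 1010. Walk through the bits of the exponent 10 left-to-right: at each bit after the leading one, square the running value, then multiply by 53 if the bit is 1 (always reducing mod 61):
  bit 1 = 1 (leading): start with 53.
  bit 2 = 0: square 53^2 = 2809 ≡ 3 (mod 61).
  bit 3 = 1: square 3^2 = 9; bit is 1, so multiply 9·53 = 477 ≡ 50 (mod 61).
  bit 4 = 0: square 50^2 = 2500 ≡ 60 (mod 61).
Final value: 53^10 ≡ 60 (mod 61).

Final answer: 60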